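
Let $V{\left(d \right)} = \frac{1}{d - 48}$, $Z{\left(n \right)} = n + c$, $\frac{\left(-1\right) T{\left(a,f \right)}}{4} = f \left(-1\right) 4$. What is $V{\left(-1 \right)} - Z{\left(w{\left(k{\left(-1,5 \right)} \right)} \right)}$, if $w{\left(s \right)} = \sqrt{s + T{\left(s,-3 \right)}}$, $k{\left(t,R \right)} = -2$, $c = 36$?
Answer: $- \frac{1765}{49} - 5 i \sqrt{2} \approx -36.02 - 7.0711 i$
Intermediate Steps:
$T{\left(a,f \right)} = 16 f$ ($T{\left(a,f \right)} = - 4 f \left(-1\right) 4 = - 4 - f 4 = - 4 \left(- 4 f\right) = 16 f$)
$w{\left(s \right)} = \sqrt{-48 + s}$ ($w{\left(s \right)} = \sqrt{s + 16 \left(-3\right)} = \sqrt{s - 48} = \sqrt{-48 + s}$)
$Z{\left(n \right)} = 36 + n$ ($Z{\left(n \right)} = n + 36 = 36 + n$)
$V{\left(d \right)} = \frac{1}{-48 + d}$
$V{\left(-1 \right)} - Z{\left(w{\left(k{\left(-1,5 \right)} \right)} \right)} = \frac{1}{-48 - 1} - \left(36 + \sqrt{-48 - 2}\right) = \frac{1}{-49} - \left(36 + \sqrt{-50}\right) = - \frac{1}{49} - \left(36 + 5 i \sqrt{2}\right) = - \frac{1765}{49} - 5 i \sqrt{2}$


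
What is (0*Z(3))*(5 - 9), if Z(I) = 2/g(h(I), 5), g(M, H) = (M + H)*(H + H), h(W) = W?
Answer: 0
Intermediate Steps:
g(M, H) = 2*H*(H + M) (g(M, H) = (H + M)*(2*H) = 2*H*(H + M))
Z(I) = 2/(50 + 10*I) (Z(I) = 2/((2*5*(5 + I))) = 2/(50 + 10*I))
(0*Z(3))*(5 - 9) = (0*(1/(5*(5 + 3))))*(5 - 9) = (0*((⅕)/8))*(-4) = (0*((⅕)*(⅛)))*(-4) = (0*(1/40))*(-4) = 0*(-4) = 0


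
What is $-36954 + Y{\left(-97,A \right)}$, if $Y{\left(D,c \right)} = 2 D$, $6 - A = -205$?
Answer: $-37148$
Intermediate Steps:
$A = 211$ ($A = 6 - -205 = 6 + 205 = 211$)
$-36954 + Y{\left(-97,A \right)} = -36954 + 2 \left(-97\right) = -36954 - 194 = -37148$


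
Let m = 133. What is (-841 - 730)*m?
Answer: -208943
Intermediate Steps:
(-841 - 730)*m = (-841 - 730)*133 = -1571*133 = -208943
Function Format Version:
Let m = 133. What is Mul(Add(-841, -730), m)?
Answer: -208943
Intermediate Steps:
Mul(Add(-841, -730), m) = Mul(Add(-841, -730), 133) = Mul(-1571, 133) = -208943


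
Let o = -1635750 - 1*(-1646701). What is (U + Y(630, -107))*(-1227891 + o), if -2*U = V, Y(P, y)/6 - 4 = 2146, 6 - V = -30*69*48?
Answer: 44762704020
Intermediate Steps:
V = 99366 (V = 6 - (-30*69)*48 = 6 - (-2070)*48 = 6 - 1*(-99360) = 6 + 99360 = 99366)
Y(P, y) = 12900 (Y(P, y) = 24 + 6*2146 = 24 + 12876 = 12900)
U = -49683 (U = -½*99366 = -49683)
o = 10951 (o = -1635750 + 1646701 = 10951)
(U + Y(630, -107))*(-1227891 + o) = (-49683 + 12900)*(-1227891 + 10951) = -36783*(-1216940) = 44762704020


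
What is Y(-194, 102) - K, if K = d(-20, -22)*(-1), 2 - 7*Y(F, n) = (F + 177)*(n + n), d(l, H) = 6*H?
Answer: 2546/7 ≈ 363.71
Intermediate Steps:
Y(F, n) = 2/7 - 2*n*(177 + F)/7 (Y(F, n) = 2/7 - (F + 177)*(n + n)/7 = 2/7 - (177 + F)*2*n/7 = 2/7 - 2*n*(177 + F)/7)
K = 132 (K = (6*(-22))*(-1) = -132*(-1) = 132)
Y(-194, 102) - K = (2/7 - 354/7*102 - 2/7*(-194)*102) - 1*132 = (2/7 - 36108/7 + 39576/7) - 132 = 3470/7 - 132 = 2546/7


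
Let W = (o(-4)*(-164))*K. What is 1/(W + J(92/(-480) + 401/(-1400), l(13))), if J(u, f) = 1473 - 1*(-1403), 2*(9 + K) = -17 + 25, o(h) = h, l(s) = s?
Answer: -1/404 ≈ -0.0024752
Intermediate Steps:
K = -5 (K = -9 + (-17 + 25)/2 = -9 + (½)*8 = -9 + 4 = -5)
J(u, f) = 2876 (J(u, f) = 1473 + 1403 = 2876)
W = -3280 (W = -4*(-164)*(-5) = 656*(-5) = -3280)
1/(W + J(92/(-480) + 401/(-1400), l(13))) = 1/(-3280 + 2876) = 1/(-404) = -1/404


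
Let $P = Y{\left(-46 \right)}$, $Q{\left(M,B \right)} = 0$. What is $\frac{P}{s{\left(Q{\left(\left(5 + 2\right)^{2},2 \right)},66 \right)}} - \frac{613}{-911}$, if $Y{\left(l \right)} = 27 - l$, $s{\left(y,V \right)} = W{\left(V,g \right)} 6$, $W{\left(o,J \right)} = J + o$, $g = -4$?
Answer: $\frac{294539}{338892} \approx 0.86912$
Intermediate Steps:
$s{\left(y,V \right)} = -24 + 6 V$ ($s{\left(y,V \right)} = \left(-4 + V\right) 6 = -24 + 6 V$)
$P = 73$ ($P = 27 - -46 = 27 + 46 = 73$)
$\frac{P}{s{\left(Q{\left(\left(5 + 2\right)^{2},2 \right)},66 \right)}} - \frac{613}{-911} = \frac{73}{-24 + 6 \cdot 66} - \frac{613}{-911} = \frac{73}{-24 + 396} - - \frac{613}{911} = \frac{73}{372} + \frac{613}{911} = \frac{294539}{338892}$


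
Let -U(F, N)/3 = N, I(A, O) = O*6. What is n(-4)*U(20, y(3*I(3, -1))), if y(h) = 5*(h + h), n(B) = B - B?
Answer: 0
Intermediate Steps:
n(B) = 0
I(A, O) = 6*O
y(h) = 10*h (y(h) = 5*(2*h) = 10*h)
U(F, N) = -3*N
n(-4)*U(20, y(3*I(3, -1))) = 0*(-30*3*(6*(-1))) = 0*(-30*3*(-6)) = 0*(-30*(-18)) = 0*(-3*(-180)) = 0*540 = 0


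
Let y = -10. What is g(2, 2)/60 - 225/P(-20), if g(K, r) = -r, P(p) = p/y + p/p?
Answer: -2251/30 ≈ -75.033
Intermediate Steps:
P(p) = 1 - p/10 (P(p) = p/(-10) + p/p = p*(-⅒) + 1 = -p/10 + 1 = 1 - p/10)
g(2, 2)/60 - 225/P(-20) = -1*2/60 - 225/(1 - ⅒*(-20)) = -2*1/60 - 225/(1 + 2) = -1/30 - 225/3 = -1/30 - 225*⅓ = -1/30 - 75 = -2251/30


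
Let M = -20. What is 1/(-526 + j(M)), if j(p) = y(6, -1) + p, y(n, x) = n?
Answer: -1/540 ≈ -0.0018519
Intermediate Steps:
j(p) = 6 + p
1/(-526 + j(M)) = 1/(-526 + (6 - 20)) = 1/(-526 - 14) = 1/(-540) = -1/540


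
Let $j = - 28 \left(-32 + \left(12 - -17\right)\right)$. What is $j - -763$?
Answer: $847$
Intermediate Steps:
$j = 84$ ($j = - 28 \left(-32 + \left(12 + 17\right)\right) = - 28 \left(-32 + 29\right) = \left(-28\right) \left(-3\right) = 84$)
$j - -763 = 84 - -763 = 84 + 763 = 847$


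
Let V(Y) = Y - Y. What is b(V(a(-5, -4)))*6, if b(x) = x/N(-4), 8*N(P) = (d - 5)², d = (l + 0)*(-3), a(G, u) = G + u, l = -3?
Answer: 0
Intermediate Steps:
d = 9 (d = (-3 + 0)*(-3) = -3*(-3) = 9)
V(Y) = 0
N(P) = 2 (N(P) = (9 - 5)²/8 = (⅛)*4² = (⅛)*16 = 2)
b(x) = x/2
b(V(a(-5, -4)))*6 = ((½)*0)*6 = 0*6 = 0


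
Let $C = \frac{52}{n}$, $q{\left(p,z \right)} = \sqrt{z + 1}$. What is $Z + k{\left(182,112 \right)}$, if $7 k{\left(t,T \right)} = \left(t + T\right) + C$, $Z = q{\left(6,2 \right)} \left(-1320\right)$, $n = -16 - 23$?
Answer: $\frac{878}{21} - 1320 \sqrt{3} \approx -2244.5$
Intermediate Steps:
$n = -39$
$q{\left(p,z \right)} = \sqrt{1 + z}$
$C = - \frac{4}{3}$ ($C = \frac{52}{-39} = 52 \left(- \frac{1}{39}\right) = - \frac{4}{3} \approx -1.3333$)
$Z = - 1320 \sqrt{3}$ ($Z = \sqrt{1 + 2} \left(-1320\right) = \sqrt{3} \left(-1320\right) = - 1320 \sqrt{3} \approx -2286.3$)
$k{\left(t,T \right)} = - \frac{4}{21} + \frac{T}{7} + \frac{t}{7}$ ($k{\left(t,T \right)} = \frac{\left(t + T\right) - \frac{4}{3}}{7} = \frac{\left(T + t\right) - \frac{4}{3}}{7} = \frac{- \frac{4}{3} + T + t}{7} = - \frac{4}{21} + \frac{T}{7} + \frac{t}{7}$)
$Z + k{\left(182,112 \right)} = - 1320 \sqrt{3} + \left(- \frac{4}{21} + \frac{1}{7} \cdot 112 + \frac{1}{7} \cdot 182\right) = - 1320 \sqrt{3} + \left(- \frac{4}{21} + 16 + 26\right) = - 1320 \sqrt{3} + \frac{878}{21} = \frac{878}{21} - 1320 \sqrt{3}$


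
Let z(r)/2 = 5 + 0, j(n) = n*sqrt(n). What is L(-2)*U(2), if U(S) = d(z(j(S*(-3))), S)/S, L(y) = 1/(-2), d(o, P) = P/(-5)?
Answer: 1/10 ≈ 0.10000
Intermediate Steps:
j(n) = n**(3/2)
z(r) = 10 (z(r) = 2*(5 + 0) = 2*5 = 10)
d(o, P) = -P/5 (d(o, P) = P*(-1/5) = -P/5)
L(y) = -1/2
U(S) = -1/5 (U(S) = (-S/5)/S = -1/5)
L(-2)*U(2) = -1/2*(-1/5) = 1/10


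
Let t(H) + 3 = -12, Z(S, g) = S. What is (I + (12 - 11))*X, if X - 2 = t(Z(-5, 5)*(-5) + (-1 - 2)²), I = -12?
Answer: 143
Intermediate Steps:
t(H) = -15 (t(H) = -3 - 12 = -15)
X = -13 (X = 2 - 15 = -13)
(I + (12 - 11))*X = (-12 + (12 - 11))*(-13) = (-12 + 1)*(-13) = -11*(-13) = 143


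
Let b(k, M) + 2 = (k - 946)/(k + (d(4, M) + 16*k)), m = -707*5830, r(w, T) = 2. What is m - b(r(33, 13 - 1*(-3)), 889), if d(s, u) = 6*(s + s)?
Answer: -168993656/41 ≈ -4.1218e+6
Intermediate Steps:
m = -4121810
d(s, u) = 12*s (d(s, u) = 6*(2*s) = 12*s)
b(k, M) = -2 + (-946 + k)/(48 + 17*k) (b(k, M) = -2 + (k - 946)/(k + (12*4 + 16*k)) = -2 + (-946 + k)/(k + (48 + 16*k)) = -2 + (-946 + k)/(48 + 17*k))
m - b(r(33, 13 - 1*(-3)), 889) = -4121810 - (-1042 - 33*2)/(48 + 17*2) = -4121810 - (-1042 - 66)/(48 + 34) = -4121810 - (-1108)/82 = -4121810 - 1*(-554/41) = -4121810 + 554/41 = -168993656/41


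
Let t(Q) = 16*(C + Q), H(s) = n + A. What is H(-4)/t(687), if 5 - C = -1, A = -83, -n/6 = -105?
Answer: 547/11088 ≈ 0.049333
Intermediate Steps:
n = 630 (n = -6*(-105) = 630)
C = 6 (C = 5 - 1*(-1) = 5 + 1 = 6)
H(s) = 547 (H(s) = 630 - 83 = 547)
t(Q) = 96 + 16*Q (t(Q) = 16*(6 + Q) = 96 + 16*Q)
H(-4)/t(687) = 547/(96 + 16*687) = 547/(96 + 10992) = 547/11088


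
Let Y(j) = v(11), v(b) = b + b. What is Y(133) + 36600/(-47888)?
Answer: 127117/5986 ≈ 21.236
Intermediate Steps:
v(b) = 2*b
Y(j) = 22 (Y(j) = 2*11 = 22)
Y(133) + 36600/(-47888) = 22 + 36600/(-47888) = 22 + 36600*(-1/47888) = 22 - 4575/5986 = 127117/5986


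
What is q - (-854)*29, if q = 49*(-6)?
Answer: 24472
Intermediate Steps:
q = -294
q - (-854)*29 = -294 - (-854)*29 = -294 - 1*(-24766) = -294 + 24766 = 24472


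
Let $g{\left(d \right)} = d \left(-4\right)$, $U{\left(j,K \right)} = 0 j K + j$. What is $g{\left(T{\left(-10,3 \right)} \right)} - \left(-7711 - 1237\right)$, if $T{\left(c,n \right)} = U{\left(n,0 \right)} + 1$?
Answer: $8932$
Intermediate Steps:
$U{\left(j,K \right)} = j$ ($U{\left(j,K \right)} = 0 K + j = 0 + j = j$)
$T{\left(c,n \right)} = 1 + n$ ($T{\left(c,n \right)} = n + 1 = 1 + n$)
$g{\left(d \right)} = - 4 d$
$g{\left(T{\left(-10,3 \right)} \right)} - \left(-7711 - 1237\right) = - 4 \left(1 + 3\right) - \left(-7711 - 1237\right) = \left(-4\right) 4 - -8948 = -16 + 8948 = 8932$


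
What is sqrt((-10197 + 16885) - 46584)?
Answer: 2*I*sqrt(9974) ≈ 199.74*I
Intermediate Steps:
sqrt((-10197 + 16885) - 46584) = sqrt(6688 - 46584) = sqrt(-39896) = 2*I*sqrt(9974)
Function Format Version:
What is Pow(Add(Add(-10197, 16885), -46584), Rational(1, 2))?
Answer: Mul(2, I, Pow(9974, Rational(1, 2))) ≈ Mul(199.74, I)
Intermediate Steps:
Pow(Add(Add(-10197, 16885), -46584), Rational(1, 2)) = Pow(Add(6688, -46584), Rational(1, 2)) = Pow(-39896, Rational(1, 2)) = Mul(2, I, Pow(9974, Rational(1, 2)))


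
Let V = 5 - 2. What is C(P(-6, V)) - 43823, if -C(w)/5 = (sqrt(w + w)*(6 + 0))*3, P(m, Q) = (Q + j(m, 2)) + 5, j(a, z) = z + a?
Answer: -43823 - 180*sqrt(2) ≈ -44078.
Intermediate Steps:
V = 3
j(a, z) = a + z
P(m, Q) = 7 + Q + m (P(m, Q) = (Q + (m + 2)) + 5 = (Q + (2 + m)) + 5 = (2 + Q + m) + 5 = 7 + Q + m)
C(w) = -90*sqrt(2)*sqrt(w) (C(w) = -5*sqrt(w + w)*(6 + 0)*3 = -5*sqrt(2*w)*6*3 = -5*(sqrt(2)*sqrt(w))*6*3 = -5*6*sqrt(2)*sqrt(w)*3 = -90*sqrt(2)*sqrt(w))
C(P(-6, V)) - 43823 = -90*sqrt(2)*sqrt(7 + 3 - 6) - 43823 = -90*sqrt(2)*sqrt(4) - 43823 = -90*sqrt(2)*2 - 43823 = -180*sqrt(2) - 43823 = -43823 - 180*sqrt(2)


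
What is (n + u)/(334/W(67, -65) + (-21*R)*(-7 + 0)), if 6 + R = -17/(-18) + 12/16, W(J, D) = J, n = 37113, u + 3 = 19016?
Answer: -45125304/504857 ≈ -89.382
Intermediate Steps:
u = 19013 (u = -3 + 19016 = 19013)
R = -155/36 (R = -6 + (-17/(-18) + 12/16) = -6 + (-17*(-1/18) + 12*(1/16)) = -6 + (17/18 + ¾) = -6 + 61/36 = -155/36 ≈ -4.3056)
(n + u)/(334/W(67, -65) + (-21*R)*(-7 + 0)) = (37113 + 19013)/(334/67 + (-21*(-155/36))*(-7 + 0)) = 56126/(334*(1/67) + (1085/12)*(-7)) = 56126/(334/67 - 7595/12) = 56126/(-504857/804) = 56126*(-804/504857) = -45125304/504857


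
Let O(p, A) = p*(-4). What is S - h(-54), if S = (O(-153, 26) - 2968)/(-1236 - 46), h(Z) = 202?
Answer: -128304/641 ≈ -200.16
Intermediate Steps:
O(p, A) = -4*p
S = 1178/641 (S = (-4*(-153) - 2968)/(-1236 - 46) = (612 - 2968)/(-1282) = -2356*(-1/1282) = 1178/641 ≈ 1.8378)
S - h(-54) = 1178/641 - 1*202 = 1178/641 - 202 = -128304/641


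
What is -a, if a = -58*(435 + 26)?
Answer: 26738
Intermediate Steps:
a = -26738 (a = -58*461 = -26738)
-a = -1*(-26738) = 26738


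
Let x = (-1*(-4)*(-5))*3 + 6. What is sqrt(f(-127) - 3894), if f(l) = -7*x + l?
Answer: I*sqrt(3643) ≈ 60.357*I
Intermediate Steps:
x = -54 (x = (4*(-5))*3 + 6 = -20*3 + 6 = -60 + 6 = -54)
f(l) = 378 + l (f(l) = -7*(-54) + l = 378 + l)
sqrt(f(-127) - 3894) = sqrt((378 - 127) - 3894) = sqrt(251 - 3894) = sqrt(-3643) = I*sqrt(3643)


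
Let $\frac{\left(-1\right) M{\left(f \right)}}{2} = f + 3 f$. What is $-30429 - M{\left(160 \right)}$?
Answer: $-29149$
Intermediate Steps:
$M{\left(f \right)} = - 8 f$ ($M{\left(f \right)} = - 2 \left(f + 3 f\right) = - 2 \cdot 4 f = - 8 f$)
$-30429 - M{\left(160 \right)} = -30429 - \left(-8\right) 160 = -30429 - -1280 = -30429 + 1280 = -29149$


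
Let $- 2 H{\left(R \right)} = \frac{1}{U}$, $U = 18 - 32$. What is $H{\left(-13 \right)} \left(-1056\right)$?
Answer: $- \frac{264}{7} \approx -37.714$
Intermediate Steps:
$U = -14$ ($U = 18 - 32 = -14$)
$H{\left(R \right)} = \frac{1}{28}$ ($H{\left(R \right)} = - \frac{1}{2 \left(-14\right)} = \left(- \frac{1}{2}\right) \left(- \frac{1}{14}\right) = \frac{1}{28}$)
$H{\left(-13 \right)} \left(-1056\right) = \frac{1}{28} \left(-1056\right) = - \frac{264}{7}$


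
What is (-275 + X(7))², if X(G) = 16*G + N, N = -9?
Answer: 29584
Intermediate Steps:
X(G) = -9 + 16*G (X(G) = 16*G - 9 = -9 + 16*G)
(-275 + X(7))² = (-275 + (-9 + 16*7))² = (-275 + (-9 + 112))² = (-275 + 103)² = (-172)² = 29584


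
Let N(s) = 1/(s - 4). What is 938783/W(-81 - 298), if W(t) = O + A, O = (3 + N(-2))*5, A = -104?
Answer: -5632698/539 ≈ -10450.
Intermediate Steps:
N(s) = 1/(-4 + s)
O = 85/6 (O = (3 + 1/(-4 - 2))*5 = (3 + 1/(-6))*5 = (3 - ⅙)*5 = (17/6)*5 = 85/6 ≈ 14.167)
W(t) = -539/6 (W(t) = 85/6 - 104 = -539/6)
938783/W(-81 - 298) = 938783/(-539/6) = 938783*(-6/539) = -5632698/539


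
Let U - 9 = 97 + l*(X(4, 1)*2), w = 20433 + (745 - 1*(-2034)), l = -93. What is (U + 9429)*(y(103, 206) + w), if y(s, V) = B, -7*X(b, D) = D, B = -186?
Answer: 1541153206/7 ≈ 2.2016e+8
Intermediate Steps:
X(b, D) = -D/7
y(s, V) = -186
w = 23212 (w = 20433 + (745 + 2034) = 20433 + 2779 = 23212)
U = 928/7 (U = 9 + (97 - 93*(-⅐*1)*2) = 9 + (97 - (-93)*2/7) = 9 + (97 - 93*(-2/7)) = 9 + (97 + 186/7) = 9 + 865/7 = 928/7 ≈ 132.57)
(U + 9429)*(y(103, 206) + w) = (928/7 + 9429)*(-186 + 23212) = (66931/7)*23026 = 1541153206/7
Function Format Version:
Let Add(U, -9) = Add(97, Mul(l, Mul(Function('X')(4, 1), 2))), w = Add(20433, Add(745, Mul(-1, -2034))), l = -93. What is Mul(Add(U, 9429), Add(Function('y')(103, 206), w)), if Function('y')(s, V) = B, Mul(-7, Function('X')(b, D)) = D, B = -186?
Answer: Rational(1541153206, 7) ≈ 2.2016e+8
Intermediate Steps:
Function('X')(b, D) = Mul(Rational(-1, 7), D)
Function('y')(s, V) = -186
w = 23212 (w = Add(20433, Add(745, 2034)) = Add(20433, 2779) = 23212)
U = Rational(928, 7) (U = Add(9, Add(97, Mul(-93, Mul(Mul(Rational(-1, 7), 1), 2)))) = Add(9, Add(97, Mul(-93, Mul(Rational(-1, 7), 2)))) = Add(9, Add(97, Mul(-93, Rational(-2, 7)))) = Add(9, Add(97, Rational(186, 7))) = Add(9, Rational(865, 7)) = Rational(928, 7) ≈ 132.57)
Mul(Add(U, 9429), Add(Function('y')(103, 206), w)) = Mul(Add(Rational(928, 7), 9429), Add(-186, 23212)) = Mul(Rational(66931, 7), 23026) = Rational(1541153206, 7)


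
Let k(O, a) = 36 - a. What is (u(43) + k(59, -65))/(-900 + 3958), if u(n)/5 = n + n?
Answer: 531/3058 ≈ 0.17364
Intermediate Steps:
u(n) = 10*n (u(n) = 5*(n + n) = 5*(2*n) = 10*n)
(u(43) + k(59, -65))/(-900 + 3958) = (10*43 + (36 - 1*(-65)))/(-900 + 3958) = (430 + (36 + 65))/3058 = (430 + 101)*(1/3058) = 531*(1/3058) = 531/3058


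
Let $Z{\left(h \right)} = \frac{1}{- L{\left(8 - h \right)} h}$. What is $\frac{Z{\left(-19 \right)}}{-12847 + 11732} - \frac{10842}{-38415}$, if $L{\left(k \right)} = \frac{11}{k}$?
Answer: $\frac{12951427}{45907895} \approx 0.28212$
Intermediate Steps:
$Z{\left(h \right)} = \frac{- \frac{8}{11} + \frac{h}{11}}{h}$ ($Z{\left(h \right)} = \frac{1}{- \frac{11}{8 - h} h} = \frac{- \frac{8}{11} + \frac{h}{11}}{h}$)
$\frac{Z{\left(-19 \right)}}{-12847 + 11732} - \frac{10842}{-38415} = \frac{\frac{1}{11} \frac{1}{-19} \left(-8 - 19\right)}{-12847 + 11732} - \frac{10842}{-38415} = \frac{\frac{1}{11} \left(- \frac{1}{19}\right) \left(-27\right)}{-1115} - - \frac{278}{985} = \frac{27}{209} \left(- \frac{1}{1115}\right) + \frac{278}{985} = - \frac{27}{233035} + \frac{278}{985} = \frac{12951427}{45907895}$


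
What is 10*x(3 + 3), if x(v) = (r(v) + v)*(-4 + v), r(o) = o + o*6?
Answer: 960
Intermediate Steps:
r(o) = 7*o (r(o) = o + 6*o = 7*o)
x(v) = 8*v*(-4 + v) (x(v) = (7*v + v)*(-4 + v) = (8*v)*(-4 + v) = 8*v*(-4 + v))
10*x(3 + 3) = 10*(8*(3 + 3)*(-4 + (3 + 3))) = 10*(8*6*(-4 + 6)) = 10*(8*6*2) = 10*96 = 960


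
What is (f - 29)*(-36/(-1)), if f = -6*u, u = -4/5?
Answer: -4356/5 ≈ -871.20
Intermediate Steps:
u = -⅘ (u = -4*⅕ = -⅘ ≈ -0.80000)
f = 24/5 (f = -6*(-⅘) = 24/5 ≈ 4.8000)
(f - 29)*(-36/(-1)) = (24/5 - 29)*(-36/(-1)) = -(-4356)*(-1)/5 = -121/5*36 = -4356/5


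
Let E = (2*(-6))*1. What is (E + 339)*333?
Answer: 108891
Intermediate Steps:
E = -12 (E = -12*1 = -12)
(E + 339)*333 = (-12 + 339)*333 = 327*333 = 108891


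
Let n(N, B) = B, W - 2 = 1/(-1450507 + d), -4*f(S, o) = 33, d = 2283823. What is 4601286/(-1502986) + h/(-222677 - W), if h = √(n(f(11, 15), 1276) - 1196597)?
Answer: -2300643/751493 - 833316*I*√1195321/185561973565 ≈ -3.0614 - 0.0049098*I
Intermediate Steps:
f(S, o) = -33/4 (f(S, o) = -¼*33 = -33/4)
W = 1666633/833316 (W = 2 + 1/(-1450507 + 2283823) = 2 + 1/833316 = 1666633/833316 ≈ 2.0000)
h = I*√1195321 (h = √(1276 - 1196597) = √(-1195321) = I*√1195321 ≈ 1093.3*I)
4601286/(-1502986) + h/(-222677 - W) = 4601286/(-1502986) + (I*√1195321)/(-222677 - 1*1666633/833316) = 4601286*(-1/1502986) + (I*√1195321)/(-222677 - 1666633/833316) = -2300643/751493 + (I*√1195321)/(-185561973565/833316) = -2300643/751493 + (I*√1195321)*(-833316/185561973565) = -2300643/751493 - 833316*I*√1195321/185561973565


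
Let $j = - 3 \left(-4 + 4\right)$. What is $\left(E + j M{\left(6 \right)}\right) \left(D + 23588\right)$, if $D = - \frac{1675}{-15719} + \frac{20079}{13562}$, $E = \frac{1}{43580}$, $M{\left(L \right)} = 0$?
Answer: $\frac{1005770721203}{1858086275848} \approx 0.54129$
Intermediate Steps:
$j = 0$ ($j = \left(-3\right) 0 = 0$)
$E = \frac{1}{43580} \approx 2.2946 \cdot 10^{-5}$
$D = \frac{338338151}{213181078}$ ($D = \left(-1675\right) \left(- \frac{1}{15719}\right) + 20079 \cdot \frac{1}{13562} = \frac{1675}{15719} + \frac{20079}{13562} = \frac{338338151}{213181078} \approx 1.5871$)
$\left(E + j M{\left(6 \right)}\right) \left(D + 23588\right) = \left(\frac{1}{43580} + 0 \cdot 0\right) \left(\frac{338338151}{213181078} + 23588\right) = \left(\frac{1}{43580} + 0\right) \frac{5028853606015}{213181078} = \frac{1}{43580} \cdot \frac{5028853606015}{213181078} = \frac{1005770721203}{1858086275848}$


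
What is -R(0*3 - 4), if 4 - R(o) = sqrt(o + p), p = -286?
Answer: -4 + I*sqrt(290) ≈ -4.0 + 17.029*I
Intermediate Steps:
R(o) = 4 - sqrt(-286 + o) (R(o) = 4 - sqrt(o - 286) = 4 - sqrt(-286 + o))
-R(0*3 - 4) = -(4 - sqrt(-286 + (0*3 - 4))) = -(4 - sqrt(-286 + (0 - 4))) = -(4 - sqrt(-286 - 4)) = -(4 - sqrt(-290)) = -(4 - I*sqrt(290)) = -4 + I*sqrt(290)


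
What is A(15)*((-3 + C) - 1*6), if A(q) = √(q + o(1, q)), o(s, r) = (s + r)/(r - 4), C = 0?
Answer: -9*√1991/11 ≈ -36.508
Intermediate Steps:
o(s, r) = (r + s)/(-4 + r)
A(q) = √(q + (1 + q)/(-4 + q)) (A(q) = √(q + (q + 1)/(-4 + q)) = √(q + (1 + q)/(-4 + q)))
A(15)*((-3 + C) - 1*6) = √((1 + 15 + 15*(-4 + 15))/(-4 + 15))*((-3 + 0) - 1*6) = √((1 + 15 + 15*11)/11)*(-3 - 6) = √((1 + 15 + 165)/11)*(-9) = √((1/11)*181)*(-9) = √(181/11)*(-9) = (√1991/11)*(-9) = -9*√1991/11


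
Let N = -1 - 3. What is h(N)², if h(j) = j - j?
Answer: 0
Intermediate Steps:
N = -4
h(j) = 0
h(N)² = 0² = 0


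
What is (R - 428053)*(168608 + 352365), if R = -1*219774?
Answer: -337500375671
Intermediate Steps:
R = -219774
(R - 428053)*(168608 + 352365) = (-219774 - 428053)*(168608 + 352365) = -647827*520973 = -337500375671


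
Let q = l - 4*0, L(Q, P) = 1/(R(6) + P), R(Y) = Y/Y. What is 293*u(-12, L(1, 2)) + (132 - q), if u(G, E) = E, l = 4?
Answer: 677/3 ≈ 225.67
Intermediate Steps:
R(Y) = 1
L(Q, P) = 1/(1 + P)
q = 4 (q = 4 - 4*0 = 4 + 0 = 4)
293*u(-12, L(1, 2)) + (132 - q) = 293/(1 + 2) + (132 - 1*4) = 293/3 + (132 - 4) = 293*(⅓) + 128 = 293/3 + 128 = 677/3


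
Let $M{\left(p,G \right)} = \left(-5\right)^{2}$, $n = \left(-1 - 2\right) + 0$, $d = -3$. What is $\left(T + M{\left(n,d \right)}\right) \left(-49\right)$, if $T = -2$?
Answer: $-1127$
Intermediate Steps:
$n = -3$ ($n = -3 + 0 = -3$)
$M{\left(p,G \right)} = 25$
$\left(T + M{\left(n,d \right)}\right) \left(-49\right) = \left(-2 + 25\right) \left(-49\right) = 23 \left(-49\right) = -1127$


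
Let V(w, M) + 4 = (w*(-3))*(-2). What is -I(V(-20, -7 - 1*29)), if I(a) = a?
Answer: 124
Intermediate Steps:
V(w, M) = -4 + 6*w (V(w, M) = -4 + (w*(-3))*(-2) = -4 - 3*w*(-2) = -4 + 6*w)
-I(V(-20, -7 - 1*29)) = -(-4 + 6*(-20)) = -(-4 - 120) = -1*(-124) = 124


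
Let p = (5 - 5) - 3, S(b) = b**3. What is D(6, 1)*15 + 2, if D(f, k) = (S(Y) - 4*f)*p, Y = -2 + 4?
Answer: 722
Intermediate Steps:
Y = 2
p = -3 (p = 0 - 3 = -3)
D(f, k) = -24 + 12*f (D(f, k) = (2**3 - 4*f)*(-3) = (8 - 4*f)*(-3) = -24 + 12*f)
D(6, 1)*15 + 2 = (-24 + 12*6)*15 + 2 = (-24 + 72)*15 + 2 = 48*15 + 2 = 720 + 2 = 722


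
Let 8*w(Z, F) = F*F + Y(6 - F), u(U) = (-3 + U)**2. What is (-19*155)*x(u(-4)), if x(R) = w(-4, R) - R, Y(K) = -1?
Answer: -739195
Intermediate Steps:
w(Z, F) = -1/8 + F**2/8 (w(Z, F) = (F*F - 1)/8 = (F**2 - 1)/8 = (-1 + F**2)/8 = -1/8 + F**2/8)
x(R) = -1/8 - R + R**2/8 (x(R) = (-1/8 + R**2/8) - R = -1/8 - R + R**2/8)
(-19*155)*x(u(-4)) = (-19*155)*(-1/8 - (-3 - 4)**2 + ((-3 - 4)**2)**2/8) = -2945*(-1/8 - 1*(-7)**2 + ((-7)**2)**2/8) = -2945*(-1/8 - 1*49 + (1/8)*49**2) = -2945*(-1/8 - 49 + (1/8)*2401) = -2945*(-1/8 - 49 + 2401/8) = -2945*251 = -739195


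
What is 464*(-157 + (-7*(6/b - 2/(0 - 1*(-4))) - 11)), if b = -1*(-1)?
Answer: -95816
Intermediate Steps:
b = 1
464*(-157 + (-7*(6/b - 2/(0 - 1*(-4))) - 11)) = 464*(-157 + (-7*(6/1 - 2/(0 - 1*(-4))) - 11)) = 464*(-157 + (-7*(6*1 - 2/(0 + 4)) - 11)) = 464*(-157 + (-7*(6 - 2/4) - 11)) = 464*(-157 + (-7*(6 - 2*¼) - 11)) = 464*(-157 + (-7*(6 - ½) - 11)) = 464*(-157 + (-7*11/2 - 11)) = 464*(-157 + (-77/2 - 11)) = 464*(-157 - 99/2) = 464*(-413/2) = -95816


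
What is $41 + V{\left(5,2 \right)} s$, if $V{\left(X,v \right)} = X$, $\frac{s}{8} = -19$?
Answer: $-719$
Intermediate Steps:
$s = -152$ ($s = 8 \left(-19\right) = -152$)
$41 + V{\left(5,2 \right)} s = 41 + 5 \left(-152\right) = 41 - 760 = -719$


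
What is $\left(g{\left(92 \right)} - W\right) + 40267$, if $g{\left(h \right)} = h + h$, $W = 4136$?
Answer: $36315$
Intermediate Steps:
$g{\left(h \right)} = 2 h$
$\left(g{\left(92 \right)} - W\right) + 40267 = \left(2 \cdot 92 - 4136\right) + 40267 = \left(184 - 4136\right) + 40267 = -3952 + 40267 = 36315$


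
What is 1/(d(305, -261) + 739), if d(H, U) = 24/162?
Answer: 27/19957 ≈ 0.0013529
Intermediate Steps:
d(H, U) = 4/27 (d(H, U) = 24*(1/162) = 4/27)
1/(d(305, -261) + 739) = 1/(4/27 + 739) = 1/(19957/27) = 27/19957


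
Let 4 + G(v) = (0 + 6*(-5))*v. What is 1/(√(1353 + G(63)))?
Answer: -I*√541/541 ≈ -0.042993*I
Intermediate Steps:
G(v) = -4 - 30*v (G(v) = -4 + (0 + 6*(-5))*v = -4 + (0 - 30)*v = -4 - 30*v)
1/(√(1353 + G(63))) = 1/(√(1353 + (-4 - 30*63))) = 1/(√(1353 + (-4 - 1890))) = 1/(√(1353 - 1894)) = 1/(√(-541)) = 1/(I*√541) = -I*√541/541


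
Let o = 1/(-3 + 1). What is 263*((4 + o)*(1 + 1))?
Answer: 1841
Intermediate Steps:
o = -½ (o = 1/(-2) = -½ ≈ -0.50000)
263*((4 + o)*(1 + 1)) = 263*((4 - ½)*(1 + 1)) = 263*((7/2)*2) = 263*7 = 1841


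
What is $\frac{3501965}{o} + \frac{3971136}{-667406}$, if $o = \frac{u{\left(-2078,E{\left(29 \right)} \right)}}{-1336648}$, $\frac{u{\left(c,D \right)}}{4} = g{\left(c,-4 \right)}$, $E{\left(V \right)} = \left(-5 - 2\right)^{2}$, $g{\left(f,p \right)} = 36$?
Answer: $- \frac{5277123452920087}{162342} \approx -3.2506 \cdot 10^{10}$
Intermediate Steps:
$E{\left(V \right)} = 49$ ($E{\left(V \right)} = \left(-7\right)^{2} = 49$)
$u{\left(c,D \right)} = 144$ ($u{\left(c,D \right)} = 4 \cdot 36 = 144$)
$o = - \frac{18}{167081}$ ($o = \frac{144}{-1336648} = 144 \left(- \frac{1}{1336648}\right) = - \frac{18}{167081} \approx -0.00010773$)
$\frac{3501965}{o} + \frac{3971136}{-667406} = \frac{3501965}{- \frac{18}{167081}} + \frac{3971136}{-667406} = 3501965 \left(- \frac{167081}{18}\right) + 3971136 \left(- \frac{1}{667406}\right) = - \frac{585111814165}{18} - \frac{53664}{9019} = - \frac{5277123452920087}{162342}$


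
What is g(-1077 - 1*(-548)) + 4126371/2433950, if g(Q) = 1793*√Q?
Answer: 4126371/2433950 + 41239*I ≈ 1.6953 + 41239.0*I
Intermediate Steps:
g(-1077 - 1*(-548)) + 4126371/2433950 = 1793*√(-1077 - 1*(-548)) + 4126371/2433950 = 1793*√(-1077 + 548) + 4126371*(1/2433950) = 1793*√(-529) + 4126371/2433950 = 1793*(23*I) + 4126371/2433950 = 41239*I + 4126371/2433950 = 4126371/2433950 + 41239*I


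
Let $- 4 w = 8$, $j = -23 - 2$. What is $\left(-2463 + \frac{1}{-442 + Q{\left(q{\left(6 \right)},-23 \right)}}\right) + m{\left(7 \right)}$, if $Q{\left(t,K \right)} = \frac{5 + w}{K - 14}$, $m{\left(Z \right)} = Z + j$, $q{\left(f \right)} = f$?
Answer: $- \frac{40581754}{16357} \approx -2481.0$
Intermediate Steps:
$j = -25$ ($j = -23 - 2 = -25$)
$w = -2$ ($w = \left(- \frac{1}{4}\right) 8 = -2$)
$m{\left(Z \right)} = -25 + Z$ ($m{\left(Z \right)} = Z - 25 = -25 + Z$)
$Q{\left(t,K \right)} = \frac{3}{-14 + K}$ ($Q{\left(t,K \right)} = \frac{5 - 2}{K - 14} = \frac{3}{-14 + K}$)
$\left(-2463 + \frac{1}{-442 + Q{\left(q{\left(6 \right)},-23 \right)}}\right) + m{\left(7 \right)} = \left(-2463 + \frac{1}{-442 + \frac{3}{-14 - 23}}\right) + \left(-25 + 7\right) = \left(-2463 + \frac{1}{-442 + \frac{3}{-37}}\right) - 18 = \left(-2463 + \frac{1}{-442 + 3 \left(- \frac{1}{37}\right)}\right) - 18 = \left(-2463 + \frac{1}{-442 - \frac{3}{37}}\right) - 18 = \left(-2463 + \frac{1}{- \frac{16357}{37}}\right) - 18 = \left(-2463 - \frac{37}{16357}\right) - 18 = - \frac{40287328}{16357} - 18 = - \frac{40581754}{16357}$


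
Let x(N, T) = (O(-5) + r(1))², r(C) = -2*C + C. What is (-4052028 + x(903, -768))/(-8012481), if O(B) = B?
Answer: 1350664/2670827 ≈ 0.50571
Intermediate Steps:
r(C) = -C
x(N, T) = 36 (x(N, T) = (-5 - 1*1)² = (-5 - 1)² = (-6)² = 36)
(-4052028 + x(903, -768))/(-8012481) = (-4052028 + 36)/(-8012481) = -4051992*(-1/8012481) = 1350664/2670827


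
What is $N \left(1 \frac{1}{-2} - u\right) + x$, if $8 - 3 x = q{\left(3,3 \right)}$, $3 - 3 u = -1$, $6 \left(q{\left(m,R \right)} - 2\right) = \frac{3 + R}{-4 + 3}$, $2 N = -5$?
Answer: $\frac{83}{12} \approx 6.9167$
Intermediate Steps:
$N = - \frac{5}{2}$ ($N = \frac{1}{2} \left(-5\right) = - \frac{5}{2} \approx -2.5$)
$q{\left(m,R \right)} = \frac{3}{2} - \frac{R}{6}$ ($q{\left(m,R \right)} = 2 + \frac{\left(3 + R\right) \frac{1}{-4 + 3}}{6} = 2 + \frac{\left(3 + R\right) \frac{1}{-1}}{6} = 2 + \frac{\left(3 + R\right) \left(-1\right)}{6} = 2 + \frac{-3 - R}{6} = 2 - \left(\frac{1}{2} + \frac{R}{6}\right) = \frac{3}{2} - \frac{R}{6}$)
$u = \frac{4}{3}$ ($u = 1 - - \frac{1}{3} = 1 + \frac{1}{3} = \frac{4}{3} \approx 1.3333$)
$x = \frac{7}{3}$ ($x = \frac{8}{3} - \frac{\frac{3}{2} - \frac{1}{2}}{3} = \frac{8}{3} - \frac{1}{3} = \frac{7}{3} \approx 2.3333$)
$N \left(1 \frac{1}{-2} - u\right) + x = - \frac{5 \left(1 \frac{1}{-2} - \frac{4}{3}\right)}{2} + \frac{7}{3} = - \frac{5 \left(1 \left(- \frac{1}{2}\right) - \frac{4}{3}\right)}{2} + \frac{7}{3} = - \frac{5 \left(- \frac{1}{2} - \frac{4}{3}\right)}{2} + \frac{7}{3} = \left(- \frac{5}{2}\right) \left(- \frac{11}{6}\right) + \frac{7}{3} = \frac{55}{12} + \frac{7}{3} = \frac{83}{12}$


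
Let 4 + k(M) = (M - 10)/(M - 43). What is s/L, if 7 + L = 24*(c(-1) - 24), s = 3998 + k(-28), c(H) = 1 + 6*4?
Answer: 283612/1207 ≈ 234.97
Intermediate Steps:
k(M) = -4 + (-10 + M)/(-43 + M) (k(M) = -4 + (M - 10)/(M - 43) = -4 + (-10 + M)/(-43 + M))
c(H) = 25 (c(H) = 1 + 24 = 25)
s = 283612/71 (s = 3998 + 3*(54 - 1*(-28))/(-43 - 28) = 3998 + 3*(54 + 28)/(-71) = 3998 + 3*(-1/71)*82 = 3998 - 246/71 = 283612/71 ≈ 3994.5)
L = 17 (L = -7 + 24*(25 - 24) = -7 + 24*1 = -7 + 24 = 17)
s/L = (283612/71)/17 = (283612/71)*(1/17) = 283612/1207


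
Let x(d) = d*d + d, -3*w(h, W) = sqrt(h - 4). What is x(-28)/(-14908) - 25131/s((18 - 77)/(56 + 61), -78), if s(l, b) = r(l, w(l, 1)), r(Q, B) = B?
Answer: -189/3727 - 226179*I*sqrt(6851)/527 ≈ -0.050711 - 35524.0*I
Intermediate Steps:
w(h, W) = -sqrt(-4 + h)/3 (w(h, W) = -sqrt(h - 4)/3 = -sqrt(-4 + h)/3)
s(l, b) = -sqrt(-4 + l)/3
x(d) = d + d**2 (x(d) = d**2 + d = d + d**2)
x(-28)/(-14908) - 25131/s((18 - 77)/(56 + 61), -78) = -28*(1 - 28)/(-14908) - 25131*(-3/sqrt(-4 + (18 - 77)/(56 + 61))) = -28*(-27)*(-1/14908) - 25131*(-3/sqrt(-4 - 59/117)) = 756*(-1/14908) - 25131*(-3/sqrt(-4 - 59*1/117)) = -189/3727 - 25131*(-3/sqrt(-4 - 59/117)) = -189/3727 - 25131*9*I*sqrt(6851)/527 = -189/3727 - 226179*I*sqrt(6851)/527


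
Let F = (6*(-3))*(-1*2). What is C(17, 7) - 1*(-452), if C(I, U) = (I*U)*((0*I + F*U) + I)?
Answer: 32463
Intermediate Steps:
F = 36 (F = -18*(-2) = 36)
C(I, U) = I*U*(I + 36*U) (C(I, U) = (I*U)*((0*I + 36*U) + I) = (I*U)*((0 + 36*U) + I) = (I*U)*(36*U + I) = (I*U)*(I + 36*U) = I*U*(I + 36*U))
C(17, 7) - 1*(-452) = 17*7*(17 + 36*7) - 1*(-452) = 17*7*(17 + 252) + 452 = 17*7*269 + 452 = 32011 + 452 = 32463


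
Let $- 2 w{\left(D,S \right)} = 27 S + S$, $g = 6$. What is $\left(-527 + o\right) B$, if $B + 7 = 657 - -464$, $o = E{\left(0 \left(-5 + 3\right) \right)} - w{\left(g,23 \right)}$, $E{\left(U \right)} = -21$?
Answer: $-251764$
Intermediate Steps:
$w{\left(D,S \right)} = - 14 S$ ($w{\left(D,S \right)} = - \frac{27 S + S}{2} = - \frac{28 S}{2} = - 14 S$)
$o = 301$ ($o = -21 - \left(-14\right) 23 = -21 - -322 = -21 + 322 = 301$)
$B = 1114$ ($B = -7 + \left(657 - -464\right) = -7 + \left(657 + 464\right) = -7 + 1121 = 1114$)
$\left(-527 + o\right) B = \left(-527 + 301\right) 1114 = \left(-226\right) 1114 = -251764$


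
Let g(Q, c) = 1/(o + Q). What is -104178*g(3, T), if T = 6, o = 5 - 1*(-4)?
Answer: -17363/2 ≈ -8681.5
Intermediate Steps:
o = 9 (o = 5 + 4 = 9)
g(Q, c) = 1/(9 + Q)
-104178*g(3, T) = -104178/(9 + 3) = -104178/12 = -104178*1/12 = -17363/2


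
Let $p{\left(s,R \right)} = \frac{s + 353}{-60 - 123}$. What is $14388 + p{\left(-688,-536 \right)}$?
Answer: $\frac{2633339}{183} \approx 14390.0$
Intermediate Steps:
$p{\left(s,R \right)} = - \frac{353}{183} - \frac{s}{183}$ ($p{\left(s,R \right)} = \frac{353 + s}{-183} = \left(353 + s\right) \left(- \frac{1}{183}\right) = - \frac{353}{183} - \frac{s}{183}$)
$14388 + p{\left(-688,-536 \right)} = 14388 - - \frac{335}{183} = 14388 + \left(- \frac{353}{183} + \frac{688}{183}\right) = 14388 + \frac{335}{183} = \frac{2633339}{183}$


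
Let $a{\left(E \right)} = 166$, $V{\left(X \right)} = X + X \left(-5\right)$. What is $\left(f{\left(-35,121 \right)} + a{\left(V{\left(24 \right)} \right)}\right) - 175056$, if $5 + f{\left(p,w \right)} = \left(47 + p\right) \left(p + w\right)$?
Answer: $-173863$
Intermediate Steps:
$f{\left(p,w \right)} = -5 + \left(47 + p\right) \left(p + w\right)$
$V{\left(X \right)} = - 4 X$ ($V{\left(X \right)} = X - 5 X = - 4 X$)
$\left(f{\left(-35,121 \right)} + a{\left(V{\left(24 \right)} \right)}\right) - 175056 = \left(\left(-5 + \left(-35\right)^{2} + 47 \left(-35\right) + 47 \cdot 121 - 4235\right) + 166\right) - 175056 = \left(\left(-5 + 1225 - 1645 + 5687 - 4235\right) + 166\right) - 175056 = \left(1027 + 166\right) - 175056 = 1193 - 175056 = -173863$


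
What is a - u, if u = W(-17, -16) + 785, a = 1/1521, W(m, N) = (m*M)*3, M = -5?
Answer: -1581839/1521 ≈ -1040.0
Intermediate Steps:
W(m, N) = -15*m (W(m, N) = (m*(-5))*3 = -5*m*3 = -15*m)
a = 1/1521 ≈ 0.00065746
u = 1040 (u = -15*(-17) + 785 = 255 + 785 = 1040)
a - u = 1/1521 - 1*1040 = 1/1521 - 1040 = -1581839/1521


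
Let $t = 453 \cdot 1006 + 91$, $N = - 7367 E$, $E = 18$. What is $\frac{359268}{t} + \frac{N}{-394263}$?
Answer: $\frac{22454343082}{19967624863} \approx 1.1245$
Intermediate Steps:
$N = -132606$ ($N = \left(-7367\right) 18 = -132606$)
$t = 455809$ ($t = 455718 + 91 = 455809$)
$\frac{359268}{t} + \frac{N}{-394263} = \frac{359268}{455809} - \frac{132606}{-394263} = 359268 \cdot \frac{1}{455809} - - \frac{14734}{43807} = \frac{359268}{455809} + \frac{14734}{43807} = \frac{22454343082}{19967624863}$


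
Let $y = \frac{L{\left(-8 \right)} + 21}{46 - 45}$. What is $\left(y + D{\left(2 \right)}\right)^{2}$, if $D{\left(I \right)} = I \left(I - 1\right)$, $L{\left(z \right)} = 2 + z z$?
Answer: $7921$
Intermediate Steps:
$L{\left(z \right)} = 2 + z^{2}$
$D{\left(I \right)} = I \left(-1 + I\right)$
$y = 87$ ($y = \frac{\left(2 + \left(-8\right)^{2}\right) + 21}{46 - 45} = \frac{\left(2 + 64\right) + 21}{1} = \left(66 + 21\right) 1 = 87 \cdot 1 = 87$)
$\left(y + D{\left(2 \right)}\right)^{2} = \left(87 + 2 \left(-1 + 2\right)\right)^{2} = \left(87 + 2 \cdot 1\right)^{2} = \left(87 + 2\right)^{2} = 89^{2} = 7921$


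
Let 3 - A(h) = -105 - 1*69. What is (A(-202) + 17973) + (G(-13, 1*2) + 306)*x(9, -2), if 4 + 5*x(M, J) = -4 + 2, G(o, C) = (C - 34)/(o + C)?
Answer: 977862/55 ≈ 17779.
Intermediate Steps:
A(h) = 177 (A(h) = 3 - (-105 - 1*69) = 3 - (-105 - 69) = 3 - 1*(-174) = 3 + 174 = 177)
G(o, C) = (-34 + C)/(C + o)
x(M, J) = -6/5 (x(M, J) = -4/5 + (-4 + 2)/5 = -4/5 + (1/5)*(-2) = -4/5 - 2/5 = -6/5)
(A(-202) + 17973) + (G(-13, 1*2) + 306)*x(9, -2) = (177 + 17973) + ((-34 + 1*2)/(1*2 - 13) + 306)*(-6/5) = 18150 + ((-34 + 2)/(2 - 13) + 306)*(-6/5) = 18150 + (-32/(-11) + 306)*(-6/5) = 18150 + (-1/11*(-32) + 306)*(-6/5) = 18150 + (32/11 + 306)*(-6/5) = 18150 + (3398/11)*(-6/5) = 18150 - 20388/55 = 977862/55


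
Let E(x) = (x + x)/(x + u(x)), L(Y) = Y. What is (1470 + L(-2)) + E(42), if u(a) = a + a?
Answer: 4406/3 ≈ 1468.7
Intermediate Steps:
u(a) = 2*a
E(x) = 2/3 (E(x) = (x + x)/(x + 2*x) = (2*x)/((3*x)) = (2*x)*(1/(3*x)) = 2/3)
(1470 + L(-2)) + E(42) = (1470 - 2) + 2/3 = 1468 + 2/3 = 4406/3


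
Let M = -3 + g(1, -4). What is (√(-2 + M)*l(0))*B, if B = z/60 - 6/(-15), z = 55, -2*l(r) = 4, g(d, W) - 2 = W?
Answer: -79*I*√7/30 ≈ -6.9671*I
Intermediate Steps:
g(d, W) = 2 + W
l(r) = -2 (l(r) = -½*4 = -2)
M = -5 (M = -3 + (2 - 4) = -3 - 2 = -5)
B = 79/60 (B = 55/60 - 6/(-15) = 55*(1/60) - 6*(-1/15) = 11/12 + ⅖ = 79/60 ≈ 1.3167)
(√(-2 + M)*l(0))*B = (√(-2 - 5)*(-2))*(79/60) = (√(-7)*(-2))*(79/60) = ((I*√7)*(-2))*(79/60) = -2*I*√7*(79/60) = -79*I*√7/30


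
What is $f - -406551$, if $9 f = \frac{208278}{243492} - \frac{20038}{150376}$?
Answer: $\frac{5582254242048965}{13730757372} \approx 4.0655 \cdot 10^{5}$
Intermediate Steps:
$f = \frac{1101704993}{13730757372}$ ($f = \frac{\frac{208278}{243492} - \frac{20038}{150376}}{9} = \frac{208278 \cdot \frac{1}{243492} - \frac{10019}{75188}}{9} = \frac{\frac{34713}{40582} - \frac{10019}{75188}}{9} = \frac{1}{9} \cdot \frac{1101704993}{1525639708} = \frac{1101704993}{13730757372} \approx 0.080236$)
$f - -406551 = \frac{1101704993}{13730757372} - -406551 = \frac{1101704993}{13730757372} + 406551 = \frac{5582254242048965}{13730757372}$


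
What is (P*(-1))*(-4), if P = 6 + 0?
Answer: 24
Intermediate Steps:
P = 6
(P*(-1))*(-4) = (6*(-1))*(-4) = -6*(-4) = 24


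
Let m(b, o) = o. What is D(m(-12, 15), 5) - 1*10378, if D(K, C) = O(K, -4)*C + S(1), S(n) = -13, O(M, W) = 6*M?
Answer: -9941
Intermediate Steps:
D(K, C) = -13 + 6*C*K (D(K, C) = (6*K)*C - 13 = 6*C*K - 13 = -13 + 6*C*K)
D(m(-12, 15), 5) - 1*10378 = (-13 + 6*5*15) - 1*10378 = (-13 + 450) - 10378 = 437 - 10378 = -9941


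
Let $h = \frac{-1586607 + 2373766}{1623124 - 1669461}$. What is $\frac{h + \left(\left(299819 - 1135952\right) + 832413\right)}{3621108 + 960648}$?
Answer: $- \frac{173160799}{212304827772} \approx -0.00081562$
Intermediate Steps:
$h = - \frac{787159}{46337}$ ($h = \frac{787159}{-46337} = 787159 \left(- \frac{1}{46337}\right) = - \frac{787159}{46337} \approx -16.988$)
$\frac{h + \left(\left(299819 - 1135952\right) + 832413\right)}{3621108 + 960648} = \frac{- \frac{787159}{46337} + \left(\left(299819 - 1135952\right) + 832413\right)}{3621108 + 960648} = \frac{- \frac{787159}{46337} + \left(-836133 + 832413\right)}{4581756} = \left(- \frac{787159}{46337} - 3720\right) \frac{1}{4581756} = \left(- \frac{173160799}{46337}\right) \frac{1}{4581756} = - \frac{173160799}{212304827772}$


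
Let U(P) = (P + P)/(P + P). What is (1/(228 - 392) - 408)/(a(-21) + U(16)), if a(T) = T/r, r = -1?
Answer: -6083/328 ≈ -18.546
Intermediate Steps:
U(P) = 1 (U(P) = (2*P)/((2*P)) = (2*P)*(1/(2*P)) = 1)
a(T) = -T (a(T) = T/(-1) = T*(-1) = -T)
(1/(228 - 392) - 408)/(a(-21) + U(16)) = (1/(228 - 392) - 408)/(-1*(-21) + 1) = (1/(-164) - 408)/(21 + 1) = (-1/164 - 408)/22 = -66913/164*1/22 = -6083/328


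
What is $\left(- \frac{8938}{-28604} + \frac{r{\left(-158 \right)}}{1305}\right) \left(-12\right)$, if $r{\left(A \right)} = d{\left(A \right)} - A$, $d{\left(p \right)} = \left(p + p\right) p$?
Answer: $- \frac{1444324034}{3110685} \approx -464.31$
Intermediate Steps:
$d{\left(p \right)} = 2 p^{2}$ ($d{\left(p \right)} = 2 p p = 2 p^{2}$)
$r{\left(A \right)} = - A + 2 A^{2}$ ($r{\left(A \right)} = 2 A^{2} - A = - A + 2 A^{2}$)
$\left(- \frac{8938}{-28604} + \frac{r{\left(-158 \right)}}{1305}\right) \left(-12\right) = \left(- \frac{8938}{-28604} + \frac{\left(-158\right) \left(-1 + 2 \left(-158\right)\right)}{1305}\right) \left(-12\right) = \left(\left(-8938\right) \left(- \frac{1}{28604}\right) + - 158 \left(-1 - 316\right) \frac{1}{1305}\right) \left(-12\right) = \left(\frac{4469}{14302} + \left(-158\right) \left(-317\right) \frac{1}{1305}\right) \left(-12\right) = \left(\frac{4469}{14302} + 50086 \cdot \frac{1}{1305}\right) \left(-12\right) = \left(\frac{4469}{14302} + \frac{50086}{1305}\right) \left(-12\right) = \frac{722162017}{18664110} \left(-12\right) = - \frac{1444324034}{3110685}$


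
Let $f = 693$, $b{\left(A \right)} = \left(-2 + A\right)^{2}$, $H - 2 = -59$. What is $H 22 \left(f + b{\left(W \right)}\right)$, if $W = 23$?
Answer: $-1422036$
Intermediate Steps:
$H = -57$ ($H = 2 - 59 = -57$)
$H 22 \left(f + b{\left(W \right)}\right) = \left(-57\right) 22 \left(693 + \left(-2 + 23\right)^{2}\right) = - 1254 \left(693 + 21^{2}\right) = - 1254 \left(693 + 441\right) = \left(-1254\right) 1134 = -1422036$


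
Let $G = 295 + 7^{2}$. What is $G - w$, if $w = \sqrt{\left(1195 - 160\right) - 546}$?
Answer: $344 - \sqrt{489} \approx 321.89$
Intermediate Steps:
$G = 344$ ($G = 295 + 49 = 344$)
$w = \sqrt{489}$ ($w = \sqrt{1035 - 546} = \sqrt{489} \approx 22.113$)
$G - w = 344 - \sqrt{489}$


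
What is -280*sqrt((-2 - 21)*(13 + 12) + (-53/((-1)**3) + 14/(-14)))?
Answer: -280*I*sqrt(523) ≈ -6403.4*I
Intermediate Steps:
-280*sqrt((-2 - 21)*(13 + 12) + (-53/((-1)**3) + 14/(-14))) = -280*sqrt(-23*25 + (-53/(-1) + 14*(-1/14))) = -280*sqrt(-575 + (-53*(-1) - 1)) = -280*sqrt(-575 + (53 - 1)) = -280*sqrt(-575 + 52) = -280*I*sqrt(523)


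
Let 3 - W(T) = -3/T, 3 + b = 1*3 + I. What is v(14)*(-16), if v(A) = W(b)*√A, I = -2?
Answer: -24*√14 ≈ -89.800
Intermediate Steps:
b = -2 (b = -3 + (1*3 - 2) = -3 + (3 - 2) = -3 + 1 = -2)
W(T) = 3 + 3/T (W(T) = 3 - (-3)/T = 3 + 3/T)
v(A) = 3*√A/2 (v(A) = (3 + 3/(-2))*√A = (3 + 3*(-½))*√A = (3 - 3/2)*√A = 3*√A/2)
v(14)*(-16) = (3*√14/2)*(-16) = -24*√14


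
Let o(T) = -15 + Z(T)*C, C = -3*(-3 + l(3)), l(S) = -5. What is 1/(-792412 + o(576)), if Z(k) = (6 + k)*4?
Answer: -1/736555 ≈ -1.3577e-6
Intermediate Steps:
Z(k) = 24 + 4*k
C = 24 (C = -3*(-3 - 5) = -3*(-8) = 24)
o(T) = 561 + 96*T (o(T) = -15 + (24 + 4*T)*24 = -15 + (576 + 96*T) = 561 + 96*T)
1/(-792412 + o(576)) = 1/(-792412 + (561 + 96*576)) = 1/(-792412 + (561 + 55296)) = 1/(-792412 + 55857) = 1/(-736555) = -1/736555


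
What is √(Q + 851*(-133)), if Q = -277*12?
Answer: I*√116507 ≈ 341.33*I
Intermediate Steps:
Q = -3324
√(Q + 851*(-133)) = √(-3324 + 851*(-133)) = √(-3324 - 113183) = √(-116507) = I*√116507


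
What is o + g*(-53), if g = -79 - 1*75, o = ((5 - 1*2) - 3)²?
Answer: 8162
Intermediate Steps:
o = 0 (o = ((5 - 2) - 3)² = (3 - 3)² = 0² = 0)
g = -154 (g = -79 - 75 = -154)
o + g*(-53) = 0 - 154*(-53) = 0 + 8162 = 8162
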